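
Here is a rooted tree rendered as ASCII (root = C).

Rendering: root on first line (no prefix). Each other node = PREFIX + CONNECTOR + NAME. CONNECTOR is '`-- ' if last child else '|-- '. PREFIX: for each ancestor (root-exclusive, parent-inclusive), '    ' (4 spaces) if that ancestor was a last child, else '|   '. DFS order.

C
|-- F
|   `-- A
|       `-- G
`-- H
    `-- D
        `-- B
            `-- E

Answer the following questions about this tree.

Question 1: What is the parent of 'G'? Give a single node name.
Scan adjacency: G appears as child of A

Answer: A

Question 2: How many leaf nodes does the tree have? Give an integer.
Answer: 2

Derivation:
Leaves (nodes with no children): E, G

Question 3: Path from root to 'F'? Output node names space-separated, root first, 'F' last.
Answer: C F

Derivation:
Walk down from root: C -> F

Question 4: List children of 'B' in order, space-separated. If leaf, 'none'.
Answer: E

Derivation:
Node B's children (from adjacency): E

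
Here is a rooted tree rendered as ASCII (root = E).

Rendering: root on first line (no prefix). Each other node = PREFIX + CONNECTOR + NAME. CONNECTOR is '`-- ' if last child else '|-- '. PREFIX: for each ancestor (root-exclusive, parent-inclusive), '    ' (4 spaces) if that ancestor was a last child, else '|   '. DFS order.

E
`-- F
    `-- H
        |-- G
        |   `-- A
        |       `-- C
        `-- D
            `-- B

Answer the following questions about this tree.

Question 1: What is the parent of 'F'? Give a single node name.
Answer: E

Derivation:
Scan adjacency: F appears as child of E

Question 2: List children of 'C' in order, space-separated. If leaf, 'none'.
Node C's children (from adjacency): (leaf)

Answer: none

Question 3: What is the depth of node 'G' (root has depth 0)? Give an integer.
Answer: 3

Derivation:
Path from root to G: E -> F -> H -> G
Depth = number of edges = 3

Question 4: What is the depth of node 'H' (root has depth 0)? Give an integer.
Answer: 2

Derivation:
Path from root to H: E -> F -> H
Depth = number of edges = 2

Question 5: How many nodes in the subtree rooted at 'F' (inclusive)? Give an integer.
Subtree rooted at F contains: A, B, C, D, F, G, H
Count = 7

Answer: 7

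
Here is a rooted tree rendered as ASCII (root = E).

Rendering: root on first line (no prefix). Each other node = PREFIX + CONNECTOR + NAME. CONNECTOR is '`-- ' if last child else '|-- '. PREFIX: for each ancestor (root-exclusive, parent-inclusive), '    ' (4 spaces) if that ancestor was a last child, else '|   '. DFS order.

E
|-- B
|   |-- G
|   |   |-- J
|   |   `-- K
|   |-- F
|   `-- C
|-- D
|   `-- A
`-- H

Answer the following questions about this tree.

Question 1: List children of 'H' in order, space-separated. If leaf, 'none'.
Answer: none

Derivation:
Node H's children (from adjacency): (leaf)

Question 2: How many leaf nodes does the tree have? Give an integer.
Leaves (nodes with no children): A, C, F, H, J, K

Answer: 6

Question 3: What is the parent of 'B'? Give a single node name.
Scan adjacency: B appears as child of E

Answer: E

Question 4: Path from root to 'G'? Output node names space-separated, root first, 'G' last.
Walk down from root: E -> B -> G

Answer: E B G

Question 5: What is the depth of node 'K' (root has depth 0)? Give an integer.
Path from root to K: E -> B -> G -> K
Depth = number of edges = 3

Answer: 3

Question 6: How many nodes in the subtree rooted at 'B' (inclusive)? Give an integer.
Answer: 6

Derivation:
Subtree rooted at B contains: B, C, F, G, J, K
Count = 6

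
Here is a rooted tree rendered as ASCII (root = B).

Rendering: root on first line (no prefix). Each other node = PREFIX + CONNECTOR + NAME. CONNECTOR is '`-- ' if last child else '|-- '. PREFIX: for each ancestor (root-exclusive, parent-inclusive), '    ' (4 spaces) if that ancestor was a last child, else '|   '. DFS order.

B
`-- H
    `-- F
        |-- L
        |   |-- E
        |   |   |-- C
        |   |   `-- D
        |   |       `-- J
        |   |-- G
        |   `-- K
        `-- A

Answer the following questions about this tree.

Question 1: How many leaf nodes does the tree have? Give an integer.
Leaves (nodes with no children): A, C, G, J, K

Answer: 5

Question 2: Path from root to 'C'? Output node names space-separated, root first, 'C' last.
Walk down from root: B -> H -> F -> L -> E -> C

Answer: B H F L E C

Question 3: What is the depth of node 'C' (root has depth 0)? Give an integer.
Path from root to C: B -> H -> F -> L -> E -> C
Depth = number of edges = 5

Answer: 5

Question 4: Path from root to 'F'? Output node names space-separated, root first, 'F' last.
Walk down from root: B -> H -> F

Answer: B H F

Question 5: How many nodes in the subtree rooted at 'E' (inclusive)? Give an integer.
Answer: 4

Derivation:
Subtree rooted at E contains: C, D, E, J
Count = 4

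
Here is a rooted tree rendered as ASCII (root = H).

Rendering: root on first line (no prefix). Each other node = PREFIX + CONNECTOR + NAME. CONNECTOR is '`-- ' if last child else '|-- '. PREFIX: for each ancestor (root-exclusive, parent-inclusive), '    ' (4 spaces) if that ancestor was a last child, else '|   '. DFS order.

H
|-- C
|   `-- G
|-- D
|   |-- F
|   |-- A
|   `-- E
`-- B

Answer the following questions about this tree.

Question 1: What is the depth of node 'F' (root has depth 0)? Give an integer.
Answer: 2

Derivation:
Path from root to F: H -> D -> F
Depth = number of edges = 2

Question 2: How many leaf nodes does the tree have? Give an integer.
Leaves (nodes with no children): A, B, E, F, G

Answer: 5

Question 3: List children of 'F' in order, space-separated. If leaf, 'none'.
Answer: none

Derivation:
Node F's children (from adjacency): (leaf)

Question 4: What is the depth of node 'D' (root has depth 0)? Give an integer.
Path from root to D: H -> D
Depth = number of edges = 1

Answer: 1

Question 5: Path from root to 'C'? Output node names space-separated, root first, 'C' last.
Answer: H C

Derivation:
Walk down from root: H -> C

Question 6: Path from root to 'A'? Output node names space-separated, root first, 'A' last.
Walk down from root: H -> D -> A

Answer: H D A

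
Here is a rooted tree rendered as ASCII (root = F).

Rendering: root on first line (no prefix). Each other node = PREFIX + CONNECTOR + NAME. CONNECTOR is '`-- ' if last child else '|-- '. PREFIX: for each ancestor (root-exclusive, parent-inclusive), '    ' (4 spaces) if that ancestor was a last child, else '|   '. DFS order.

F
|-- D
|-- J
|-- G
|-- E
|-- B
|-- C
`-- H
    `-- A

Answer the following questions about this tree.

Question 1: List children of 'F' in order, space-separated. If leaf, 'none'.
Answer: D J G E B C H

Derivation:
Node F's children (from adjacency): D, J, G, E, B, C, H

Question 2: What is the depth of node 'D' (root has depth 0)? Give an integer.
Path from root to D: F -> D
Depth = number of edges = 1

Answer: 1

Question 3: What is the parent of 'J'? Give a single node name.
Scan adjacency: J appears as child of F

Answer: F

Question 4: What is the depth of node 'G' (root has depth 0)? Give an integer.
Path from root to G: F -> G
Depth = number of edges = 1

Answer: 1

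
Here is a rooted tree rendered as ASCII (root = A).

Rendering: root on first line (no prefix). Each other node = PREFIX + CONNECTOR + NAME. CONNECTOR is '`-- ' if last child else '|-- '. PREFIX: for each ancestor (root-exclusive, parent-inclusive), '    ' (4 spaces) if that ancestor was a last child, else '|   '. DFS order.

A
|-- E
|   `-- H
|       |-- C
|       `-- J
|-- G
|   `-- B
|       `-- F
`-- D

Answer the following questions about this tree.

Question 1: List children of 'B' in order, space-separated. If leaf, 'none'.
Answer: F

Derivation:
Node B's children (from adjacency): F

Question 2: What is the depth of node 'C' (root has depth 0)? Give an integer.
Answer: 3

Derivation:
Path from root to C: A -> E -> H -> C
Depth = number of edges = 3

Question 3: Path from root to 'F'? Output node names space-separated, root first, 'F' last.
Answer: A G B F

Derivation:
Walk down from root: A -> G -> B -> F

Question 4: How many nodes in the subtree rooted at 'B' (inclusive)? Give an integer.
Subtree rooted at B contains: B, F
Count = 2

Answer: 2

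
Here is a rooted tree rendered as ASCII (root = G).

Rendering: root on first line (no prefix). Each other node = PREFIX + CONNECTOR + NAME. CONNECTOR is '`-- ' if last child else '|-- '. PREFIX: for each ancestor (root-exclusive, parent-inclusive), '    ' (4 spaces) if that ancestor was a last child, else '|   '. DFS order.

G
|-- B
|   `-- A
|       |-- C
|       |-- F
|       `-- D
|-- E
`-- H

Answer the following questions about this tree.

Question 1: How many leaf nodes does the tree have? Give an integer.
Leaves (nodes with no children): C, D, E, F, H

Answer: 5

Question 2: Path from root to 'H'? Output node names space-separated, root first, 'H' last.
Walk down from root: G -> H

Answer: G H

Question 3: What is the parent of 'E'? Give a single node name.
Scan adjacency: E appears as child of G

Answer: G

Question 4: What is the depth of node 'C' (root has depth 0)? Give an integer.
Path from root to C: G -> B -> A -> C
Depth = number of edges = 3

Answer: 3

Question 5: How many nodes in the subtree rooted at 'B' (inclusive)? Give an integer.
Subtree rooted at B contains: A, B, C, D, F
Count = 5

Answer: 5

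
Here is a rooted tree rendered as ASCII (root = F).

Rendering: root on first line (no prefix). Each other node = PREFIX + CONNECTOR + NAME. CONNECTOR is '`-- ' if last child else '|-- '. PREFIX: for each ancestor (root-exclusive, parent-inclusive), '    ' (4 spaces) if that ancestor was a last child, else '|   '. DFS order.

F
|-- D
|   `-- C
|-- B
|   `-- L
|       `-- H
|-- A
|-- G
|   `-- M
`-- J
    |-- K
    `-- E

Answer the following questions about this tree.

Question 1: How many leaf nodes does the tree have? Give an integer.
Leaves (nodes with no children): A, C, E, H, K, M

Answer: 6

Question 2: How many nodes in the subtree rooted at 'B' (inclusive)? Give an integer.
Subtree rooted at B contains: B, H, L
Count = 3

Answer: 3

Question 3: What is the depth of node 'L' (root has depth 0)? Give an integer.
Path from root to L: F -> B -> L
Depth = number of edges = 2

Answer: 2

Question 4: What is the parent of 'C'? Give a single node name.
Answer: D

Derivation:
Scan adjacency: C appears as child of D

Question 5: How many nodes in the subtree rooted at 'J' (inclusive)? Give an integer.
Answer: 3

Derivation:
Subtree rooted at J contains: E, J, K
Count = 3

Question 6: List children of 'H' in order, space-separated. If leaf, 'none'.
Answer: none

Derivation:
Node H's children (from adjacency): (leaf)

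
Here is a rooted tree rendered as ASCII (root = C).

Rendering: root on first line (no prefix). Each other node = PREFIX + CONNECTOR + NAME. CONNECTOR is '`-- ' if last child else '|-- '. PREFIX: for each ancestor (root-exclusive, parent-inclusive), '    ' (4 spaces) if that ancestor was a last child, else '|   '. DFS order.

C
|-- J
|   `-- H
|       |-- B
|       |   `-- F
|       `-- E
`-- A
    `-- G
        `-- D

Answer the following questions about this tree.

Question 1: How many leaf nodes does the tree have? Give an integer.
Answer: 3

Derivation:
Leaves (nodes with no children): D, E, F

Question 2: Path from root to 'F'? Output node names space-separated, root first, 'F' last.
Answer: C J H B F

Derivation:
Walk down from root: C -> J -> H -> B -> F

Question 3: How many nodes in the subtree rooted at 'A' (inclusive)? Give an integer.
Answer: 3

Derivation:
Subtree rooted at A contains: A, D, G
Count = 3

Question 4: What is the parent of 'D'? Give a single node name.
Scan adjacency: D appears as child of G

Answer: G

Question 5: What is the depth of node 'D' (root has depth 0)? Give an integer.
Path from root to D: C -> A -> G -> D
Depth = number of edges = 3

Answer: 3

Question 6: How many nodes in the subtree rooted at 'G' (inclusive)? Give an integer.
Subtree rooted at G contains: D, G
Count = 2

Answer: 2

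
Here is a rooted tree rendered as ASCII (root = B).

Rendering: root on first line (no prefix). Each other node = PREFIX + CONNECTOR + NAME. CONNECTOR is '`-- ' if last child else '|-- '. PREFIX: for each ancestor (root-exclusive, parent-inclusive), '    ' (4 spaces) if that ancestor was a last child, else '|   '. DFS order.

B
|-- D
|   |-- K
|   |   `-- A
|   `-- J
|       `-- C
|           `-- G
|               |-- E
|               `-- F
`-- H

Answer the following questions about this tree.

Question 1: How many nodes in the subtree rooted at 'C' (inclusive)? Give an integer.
Subtree rooted at C contains: C, E, F, G
Count = 4

Answer: 4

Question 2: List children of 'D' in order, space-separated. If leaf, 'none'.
Answer: K J

Derivation:
Node D's children (from adjacency): K, J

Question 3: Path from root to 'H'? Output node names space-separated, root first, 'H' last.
Answer: B H

Derivation:
Walk down from root: B -> H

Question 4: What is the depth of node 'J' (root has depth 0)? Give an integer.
Answer: 2

Derivation:
Path from root to J: B -> D -> J
Depth = number of edges = 2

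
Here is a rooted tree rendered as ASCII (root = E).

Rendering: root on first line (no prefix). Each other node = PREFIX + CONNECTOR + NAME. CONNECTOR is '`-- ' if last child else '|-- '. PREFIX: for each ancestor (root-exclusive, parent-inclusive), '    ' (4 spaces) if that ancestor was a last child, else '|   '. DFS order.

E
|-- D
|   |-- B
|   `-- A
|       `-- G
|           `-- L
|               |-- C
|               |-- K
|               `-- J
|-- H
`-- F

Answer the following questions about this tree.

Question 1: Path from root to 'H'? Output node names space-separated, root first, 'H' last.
Walk down from root: E -> H

Answer: E H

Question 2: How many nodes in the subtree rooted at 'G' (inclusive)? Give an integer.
Subtree rooted at G contains: C, G, J, K, L
Count = 5

Answer: 5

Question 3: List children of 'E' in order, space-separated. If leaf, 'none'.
Node E's children (from adjacency): D, H, F

Answer: D H F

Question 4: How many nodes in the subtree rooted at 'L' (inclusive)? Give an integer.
Subtree rooted at L contains: C, J, K, L
Count = 4

Answer: 4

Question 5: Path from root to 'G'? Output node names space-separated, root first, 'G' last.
Walk down from root: E -> D -> A -> G

Answer: E D A G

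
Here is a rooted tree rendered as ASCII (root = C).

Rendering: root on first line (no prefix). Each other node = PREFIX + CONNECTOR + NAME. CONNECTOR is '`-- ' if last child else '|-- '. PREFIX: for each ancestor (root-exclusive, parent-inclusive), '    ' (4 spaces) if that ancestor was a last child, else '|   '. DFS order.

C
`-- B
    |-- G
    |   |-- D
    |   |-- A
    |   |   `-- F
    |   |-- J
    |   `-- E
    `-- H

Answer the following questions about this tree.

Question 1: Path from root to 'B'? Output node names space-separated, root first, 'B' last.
Answer: C B

Derivation:
Walk down from root: C -> B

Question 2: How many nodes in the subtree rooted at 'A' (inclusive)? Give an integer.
Subtree rooted at A contains: A, F
Count = 2

Answer: 2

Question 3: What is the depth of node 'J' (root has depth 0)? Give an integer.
Path from root to J: C -> B -> G -> J
Depth = number of edges = 3

Answer: 3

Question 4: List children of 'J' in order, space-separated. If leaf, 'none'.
Answer: none

Derivation:
Node J's children (from adjacency): (leaf)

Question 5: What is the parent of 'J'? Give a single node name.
Answer: G

Derivation:
Scan adjacency: J appears as child of G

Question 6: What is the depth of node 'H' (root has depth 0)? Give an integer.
Answer: 2

Derivation:
Path from root to H: C -> B -> H
Depth = number of edges = 2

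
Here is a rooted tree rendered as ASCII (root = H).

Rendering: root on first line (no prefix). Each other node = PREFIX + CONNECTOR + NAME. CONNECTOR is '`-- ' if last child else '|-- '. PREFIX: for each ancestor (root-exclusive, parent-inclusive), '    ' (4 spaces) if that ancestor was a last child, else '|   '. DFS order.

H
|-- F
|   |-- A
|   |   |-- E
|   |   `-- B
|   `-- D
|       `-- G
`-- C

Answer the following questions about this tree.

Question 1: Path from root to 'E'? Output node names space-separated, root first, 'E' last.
Answer: H F A E

Derivation:
Walk down from root: H -> F -> A -> E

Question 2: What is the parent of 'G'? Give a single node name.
Scan adjacency: G appears as child of D

Answer: D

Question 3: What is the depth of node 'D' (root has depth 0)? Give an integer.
Path from root to D: H -> F -> D
Depth = number of edges = 2

Answer: 2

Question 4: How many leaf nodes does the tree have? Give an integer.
Answer: 4

Derivation:
Leaves (nodes with no children): B, C, E, G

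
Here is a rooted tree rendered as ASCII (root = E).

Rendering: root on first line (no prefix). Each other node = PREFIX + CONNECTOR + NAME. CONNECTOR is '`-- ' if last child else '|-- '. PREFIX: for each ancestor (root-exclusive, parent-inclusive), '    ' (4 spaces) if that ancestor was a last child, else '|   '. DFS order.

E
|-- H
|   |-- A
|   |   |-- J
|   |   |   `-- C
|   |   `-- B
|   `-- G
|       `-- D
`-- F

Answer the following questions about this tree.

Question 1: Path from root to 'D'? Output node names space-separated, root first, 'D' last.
Answer: E H G D

Derivation:
Walk down from root: E -> H -> G -> D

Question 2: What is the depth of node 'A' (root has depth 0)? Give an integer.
Path from root to A: E -> H -> A
Depth = number of edges = 2

Answer: 2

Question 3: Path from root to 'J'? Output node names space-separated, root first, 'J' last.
Walk down from root: E -> H -> A -> J

Answer: E H A J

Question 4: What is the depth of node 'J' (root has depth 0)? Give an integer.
Path from root to J: E -> H -> A -> J
Depth = number of edges = 3

Answer: 3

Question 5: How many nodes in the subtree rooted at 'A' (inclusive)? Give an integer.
Subtree rooted at A contains: A, B, C, J
Count = 4

Answer: 4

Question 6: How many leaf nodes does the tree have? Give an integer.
Answer: 4

Derivation:
Leaves (nodes with no children): B, C, D, F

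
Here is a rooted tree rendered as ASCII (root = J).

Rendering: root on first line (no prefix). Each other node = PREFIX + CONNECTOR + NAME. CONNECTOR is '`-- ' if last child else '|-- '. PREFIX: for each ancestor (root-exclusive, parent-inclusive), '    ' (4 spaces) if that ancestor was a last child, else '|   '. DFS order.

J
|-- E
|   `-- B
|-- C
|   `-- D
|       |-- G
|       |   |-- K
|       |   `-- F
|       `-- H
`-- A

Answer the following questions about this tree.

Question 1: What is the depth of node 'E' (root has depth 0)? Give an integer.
Path from root to E: J -> E
Depth = number of edges = 1

Answer: 1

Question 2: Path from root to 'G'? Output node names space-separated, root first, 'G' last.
Walk down from root: J -> C -> D -> G

Answer: J C D G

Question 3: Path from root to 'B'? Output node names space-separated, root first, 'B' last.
Answer: J E B

Derivation:
Walk down from root: J -> E -> B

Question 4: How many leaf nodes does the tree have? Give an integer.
Leaves (nodes with no children): A, B, F, H, K

Answer: 5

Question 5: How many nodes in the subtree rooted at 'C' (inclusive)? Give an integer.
Subtree rooted at C contains: C, D, F, G, H, K
Count = 6

Answer: 6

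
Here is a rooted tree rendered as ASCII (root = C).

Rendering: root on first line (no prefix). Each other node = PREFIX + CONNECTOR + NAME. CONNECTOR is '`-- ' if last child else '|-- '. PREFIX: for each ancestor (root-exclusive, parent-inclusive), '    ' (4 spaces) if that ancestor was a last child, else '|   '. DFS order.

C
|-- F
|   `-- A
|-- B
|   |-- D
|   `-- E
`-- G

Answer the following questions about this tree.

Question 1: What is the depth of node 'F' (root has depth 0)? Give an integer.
Answer: 1

Derivation:
Path from root to F: C -> F
Depth = number of edges = 1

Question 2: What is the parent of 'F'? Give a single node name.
Scan adjacency: F appears as child of C

Answer: C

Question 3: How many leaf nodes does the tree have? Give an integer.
Answer: 4

Derivation:
Leaves (nodes with no children): A, D, E, G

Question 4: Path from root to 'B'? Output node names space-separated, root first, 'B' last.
Answer: C B

Derivation:
Walk down from root: C -> B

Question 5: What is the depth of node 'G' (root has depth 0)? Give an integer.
Path from root to G: C -> G
Depth = number of edges = 1

Answer: 1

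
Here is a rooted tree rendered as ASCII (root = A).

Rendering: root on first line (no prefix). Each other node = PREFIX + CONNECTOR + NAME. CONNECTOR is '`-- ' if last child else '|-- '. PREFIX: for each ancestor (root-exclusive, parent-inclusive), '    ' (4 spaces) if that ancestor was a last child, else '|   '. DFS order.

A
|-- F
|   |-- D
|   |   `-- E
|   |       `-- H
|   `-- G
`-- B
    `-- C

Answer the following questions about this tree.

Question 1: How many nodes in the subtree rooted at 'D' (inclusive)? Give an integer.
Answer: 3

Derivation:
Subtree rooted at D contains: D, E, H
Count = 3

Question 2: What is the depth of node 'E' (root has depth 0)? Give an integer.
Answer: 3

Derivation:
Path from root to E: A -> F -> D -> E
Depth = number of edges = 3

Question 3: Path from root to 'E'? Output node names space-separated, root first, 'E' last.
Answer: A F D E

Derivation:
Walk down from root: A -> F -> D -> E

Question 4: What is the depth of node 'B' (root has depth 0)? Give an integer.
Answer: 1

Derivation:
Path from root to B: A -> B
Depth = number of edges = 1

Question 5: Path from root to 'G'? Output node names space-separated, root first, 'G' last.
Walk down from root: A -> F -> G

Answer: A F G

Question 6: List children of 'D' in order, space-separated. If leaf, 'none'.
Answer: E

Derivation:
Node D's children (from adjacency): E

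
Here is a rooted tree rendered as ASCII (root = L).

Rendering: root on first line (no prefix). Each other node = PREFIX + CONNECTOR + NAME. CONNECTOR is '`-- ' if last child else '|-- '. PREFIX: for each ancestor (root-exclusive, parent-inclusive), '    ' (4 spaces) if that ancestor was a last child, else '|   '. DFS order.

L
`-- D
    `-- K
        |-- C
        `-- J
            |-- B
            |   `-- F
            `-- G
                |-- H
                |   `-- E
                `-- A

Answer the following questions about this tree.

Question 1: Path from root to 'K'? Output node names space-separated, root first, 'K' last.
Walk down from root: L -> D -> K

Answer: L D K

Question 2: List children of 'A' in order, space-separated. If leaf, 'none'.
Node A's children (from adjacency): (leaf)

Answer: none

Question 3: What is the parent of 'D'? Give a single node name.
Answer: L

Derivation:
Scan adjacency: D appears as child of L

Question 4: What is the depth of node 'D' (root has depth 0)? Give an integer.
Answer: 1

Derivation:
Path from root to D: L -> D
Depth = number of edges = 1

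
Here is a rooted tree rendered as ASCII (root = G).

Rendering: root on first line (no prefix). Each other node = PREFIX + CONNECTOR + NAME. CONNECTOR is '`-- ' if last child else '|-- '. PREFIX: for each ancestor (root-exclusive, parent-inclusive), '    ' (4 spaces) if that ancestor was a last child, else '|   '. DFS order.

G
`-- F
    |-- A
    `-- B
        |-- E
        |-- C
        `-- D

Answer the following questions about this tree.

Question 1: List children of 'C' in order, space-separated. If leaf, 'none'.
Node C's children (from adjacency): (leaf)

Answer: none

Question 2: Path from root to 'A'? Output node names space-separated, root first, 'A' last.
Answer: G F A

Derivation:
Walk down from root: G -> F -> A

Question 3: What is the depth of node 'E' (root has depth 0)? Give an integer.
Answer: 3

Derivation:
Path from root to E: G -> F -> B -> E
Depth = number of edges = 3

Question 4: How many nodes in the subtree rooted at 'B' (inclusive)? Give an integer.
Answer: 4

Derivation:
Subtree rooted at B contains: B, C, D, E
Count = 4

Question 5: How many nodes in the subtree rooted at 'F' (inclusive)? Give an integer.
Subtree rooted at F contains: A, B, C, D, E, F
Count = 6

Answer: 6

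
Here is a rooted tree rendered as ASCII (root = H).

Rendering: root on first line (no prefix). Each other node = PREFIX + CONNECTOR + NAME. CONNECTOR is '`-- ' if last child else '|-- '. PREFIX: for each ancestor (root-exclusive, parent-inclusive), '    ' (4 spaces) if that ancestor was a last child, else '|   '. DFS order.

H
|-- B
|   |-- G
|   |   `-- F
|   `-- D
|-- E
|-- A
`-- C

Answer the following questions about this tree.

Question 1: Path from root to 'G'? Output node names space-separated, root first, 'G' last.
Walk down from root: H -> B -> G

Answer: H B G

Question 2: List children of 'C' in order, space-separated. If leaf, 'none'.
Answer: none

Derivation:
Node C's children (from adjacency): (leaf)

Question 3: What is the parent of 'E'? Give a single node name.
Scan adjacency: E appears as child of H

Answer: H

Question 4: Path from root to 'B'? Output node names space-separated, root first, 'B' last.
Answer: H B

Derivation:
Walk down from root: H -> B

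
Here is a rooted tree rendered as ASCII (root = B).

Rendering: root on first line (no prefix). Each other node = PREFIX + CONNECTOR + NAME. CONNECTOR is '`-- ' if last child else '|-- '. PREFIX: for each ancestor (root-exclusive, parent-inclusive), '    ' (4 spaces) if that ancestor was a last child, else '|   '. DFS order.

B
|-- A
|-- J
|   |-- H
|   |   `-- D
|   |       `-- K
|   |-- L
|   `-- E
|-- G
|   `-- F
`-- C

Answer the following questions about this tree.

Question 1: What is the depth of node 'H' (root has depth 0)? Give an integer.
Answer: 2

Derivation:
Path from root to H: B -> J -> H
Depth = number of edges = 2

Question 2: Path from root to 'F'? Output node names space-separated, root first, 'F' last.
Walk down from root: B -> G -> F

Answer: B G F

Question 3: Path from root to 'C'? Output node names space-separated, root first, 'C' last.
Walk down from root: B -> C

Answer: B C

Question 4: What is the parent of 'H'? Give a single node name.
Scan adjacency: H appears as child of J

Answer: J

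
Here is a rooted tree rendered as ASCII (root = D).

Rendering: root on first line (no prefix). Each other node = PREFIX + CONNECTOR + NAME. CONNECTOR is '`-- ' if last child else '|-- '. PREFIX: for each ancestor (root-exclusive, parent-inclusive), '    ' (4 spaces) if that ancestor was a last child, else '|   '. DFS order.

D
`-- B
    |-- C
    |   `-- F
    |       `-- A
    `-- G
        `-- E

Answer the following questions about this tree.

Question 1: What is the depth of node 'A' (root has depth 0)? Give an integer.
Answer: 4

Derivation:
Path from root to A: D -> B -> C -> F -> A
Depth = number of edges = 4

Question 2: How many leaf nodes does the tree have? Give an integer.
Answer: 2

Derivation:
Leaves (nodes with no children): A, E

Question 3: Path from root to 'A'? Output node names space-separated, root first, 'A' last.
Walk down from root: D -> B -> C -> F -> A

Answer: D B C F A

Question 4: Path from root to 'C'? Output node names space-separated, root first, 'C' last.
Walk down from root: D -> B -> C

Answer: D B C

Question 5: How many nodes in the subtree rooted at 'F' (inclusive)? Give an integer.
Subtree rooted at F contains: A, F
Count = 2

Answer: 2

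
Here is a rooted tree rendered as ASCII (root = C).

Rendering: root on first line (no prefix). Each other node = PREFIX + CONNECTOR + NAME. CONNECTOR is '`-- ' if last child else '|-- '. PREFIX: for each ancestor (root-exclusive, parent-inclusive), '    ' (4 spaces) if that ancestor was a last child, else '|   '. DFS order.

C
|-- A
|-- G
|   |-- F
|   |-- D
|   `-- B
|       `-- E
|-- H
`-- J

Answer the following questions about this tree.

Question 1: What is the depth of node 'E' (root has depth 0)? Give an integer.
Path from root to E: C -> G -> B -> E
Depth = number of edges = 3

Answer: 3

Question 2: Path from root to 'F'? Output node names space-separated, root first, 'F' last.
Walk down from root: C -> G -> F

Answer: C G F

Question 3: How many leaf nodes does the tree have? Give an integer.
Answer: 6

Derivation:
Leaves (nodes with no children): A, D, E, F, H, J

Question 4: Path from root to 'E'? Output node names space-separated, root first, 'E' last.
Answer: C G B E

Derivation:
Walk down from root: C -> G -> B -> E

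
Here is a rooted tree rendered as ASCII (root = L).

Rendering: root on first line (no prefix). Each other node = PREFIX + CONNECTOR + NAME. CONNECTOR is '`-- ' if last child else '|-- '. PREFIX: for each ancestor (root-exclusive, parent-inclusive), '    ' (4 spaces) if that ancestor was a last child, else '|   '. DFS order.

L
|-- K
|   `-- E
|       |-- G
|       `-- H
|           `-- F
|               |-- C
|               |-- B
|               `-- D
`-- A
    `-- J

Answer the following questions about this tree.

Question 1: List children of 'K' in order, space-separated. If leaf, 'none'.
Answer: E

Derivation:
Node K's children (from adjacency): E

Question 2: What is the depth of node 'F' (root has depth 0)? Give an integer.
Answer: 4

Derivation:
Path from root to F: L -> K -> E -> H -> F
Depth = number of edges = 4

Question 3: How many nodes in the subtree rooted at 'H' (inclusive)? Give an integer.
Subtree rooted at H contains: B, C, D, F, H
Count = 5

Answer: 5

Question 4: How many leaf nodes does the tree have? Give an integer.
Answer: 5

Derivation:
Leaves (nodes with no children): B, C, D, G, J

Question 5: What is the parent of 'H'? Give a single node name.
Answer: E

Derivation:
Scan adjacency: H appears as child of E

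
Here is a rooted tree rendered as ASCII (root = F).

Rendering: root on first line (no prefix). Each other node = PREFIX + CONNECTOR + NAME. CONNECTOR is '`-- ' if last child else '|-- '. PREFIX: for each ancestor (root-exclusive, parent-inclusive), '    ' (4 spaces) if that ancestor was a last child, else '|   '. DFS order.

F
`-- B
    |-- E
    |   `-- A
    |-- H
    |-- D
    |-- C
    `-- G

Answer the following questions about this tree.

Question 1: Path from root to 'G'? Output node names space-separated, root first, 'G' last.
Walk down from root: F -> B -> G

Answer: F B G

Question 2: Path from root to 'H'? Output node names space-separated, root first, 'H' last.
Walk down from root: F -> B -> H

Answer: F B H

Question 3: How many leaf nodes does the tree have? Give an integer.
Leaves (nodes with no children): A, C, D, G, H

Answer: 5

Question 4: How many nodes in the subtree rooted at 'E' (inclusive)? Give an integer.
Answer: 2

Derivation:
Subtree rooted at E contains: A, E
Count = 2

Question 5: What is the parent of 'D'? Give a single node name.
Answer: B

Derivation:
Scan adjacency: D appears as child of B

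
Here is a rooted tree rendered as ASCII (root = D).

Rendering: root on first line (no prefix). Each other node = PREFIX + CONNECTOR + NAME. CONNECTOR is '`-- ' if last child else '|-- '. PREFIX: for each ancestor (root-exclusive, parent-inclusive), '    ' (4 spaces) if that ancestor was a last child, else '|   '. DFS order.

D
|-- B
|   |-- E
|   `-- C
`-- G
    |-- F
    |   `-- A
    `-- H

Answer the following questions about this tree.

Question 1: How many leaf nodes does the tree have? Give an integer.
Leaves (nodes with no children): A, C, E, H

Answer: 4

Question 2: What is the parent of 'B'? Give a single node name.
Scan adjacency: B appears as child of D

Answer: D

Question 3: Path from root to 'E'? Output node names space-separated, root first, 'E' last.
Walk down from root: D -> B -> E

Answer: D B E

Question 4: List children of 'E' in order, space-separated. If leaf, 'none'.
Answer: none

Derivation:
Node E's children (from adjacency): (leaf)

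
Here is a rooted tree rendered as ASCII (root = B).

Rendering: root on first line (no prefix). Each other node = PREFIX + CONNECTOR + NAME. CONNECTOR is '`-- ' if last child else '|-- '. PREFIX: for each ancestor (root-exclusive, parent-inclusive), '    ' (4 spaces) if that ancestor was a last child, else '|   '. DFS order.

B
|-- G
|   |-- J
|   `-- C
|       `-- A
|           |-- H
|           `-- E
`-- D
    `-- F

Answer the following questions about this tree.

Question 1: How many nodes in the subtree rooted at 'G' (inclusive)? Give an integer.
Subtree rooted at G contains: A, C, E, G, H, J
Count = 6

Answer: 6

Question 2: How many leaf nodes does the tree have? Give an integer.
Answer: 4

Derivation:
Leaves (nodes with no children): E, F, H, J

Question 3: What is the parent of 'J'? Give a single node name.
Scan adjacency: J appears as child of G

Answer: G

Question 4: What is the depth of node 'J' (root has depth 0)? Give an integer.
Answer: 2

Derivation:
Path from root to J: B -> G -> J
Depth = number of edges = 2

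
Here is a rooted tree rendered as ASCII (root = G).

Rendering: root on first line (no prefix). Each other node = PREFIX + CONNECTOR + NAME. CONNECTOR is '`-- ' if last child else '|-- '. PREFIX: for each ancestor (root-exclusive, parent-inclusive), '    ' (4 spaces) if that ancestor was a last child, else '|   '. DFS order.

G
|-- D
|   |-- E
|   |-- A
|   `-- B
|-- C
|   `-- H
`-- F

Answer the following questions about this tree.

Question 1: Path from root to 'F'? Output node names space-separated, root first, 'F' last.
Answer: G F

Derivation:
Walk down from root: G -> F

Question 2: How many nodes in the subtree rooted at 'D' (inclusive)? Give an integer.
Subtree rooted at D contains: A, B, D, E
Count = 4

Answer: 4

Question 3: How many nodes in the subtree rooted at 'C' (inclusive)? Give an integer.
Subtree rooted at C contains: C, H
Count = 2

Answer: 2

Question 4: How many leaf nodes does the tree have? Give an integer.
Answer: 5

Derivation:
Leaves (nodes with no children): A, B, E, F, H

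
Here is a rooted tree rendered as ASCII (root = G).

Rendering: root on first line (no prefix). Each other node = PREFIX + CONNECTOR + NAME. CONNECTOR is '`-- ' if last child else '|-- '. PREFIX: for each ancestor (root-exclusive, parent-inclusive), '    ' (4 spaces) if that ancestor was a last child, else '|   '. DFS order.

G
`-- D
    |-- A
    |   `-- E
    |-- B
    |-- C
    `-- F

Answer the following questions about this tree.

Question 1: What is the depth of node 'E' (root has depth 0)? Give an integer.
Answer: 3

Derivation:
Path from root to E: G -> D -> A -> E
Depth = number of edges = 3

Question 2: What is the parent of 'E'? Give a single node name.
Answer: A

Derivation:
Scan adjacency: E appears as child of A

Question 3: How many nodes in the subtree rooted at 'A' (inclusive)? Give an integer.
Answer: 2

Derivation:
Subtree rooted at A contains: A, E
Count = 2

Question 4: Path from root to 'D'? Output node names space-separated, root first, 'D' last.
Answer: G D

Derivation:
Walk down from root: G -> D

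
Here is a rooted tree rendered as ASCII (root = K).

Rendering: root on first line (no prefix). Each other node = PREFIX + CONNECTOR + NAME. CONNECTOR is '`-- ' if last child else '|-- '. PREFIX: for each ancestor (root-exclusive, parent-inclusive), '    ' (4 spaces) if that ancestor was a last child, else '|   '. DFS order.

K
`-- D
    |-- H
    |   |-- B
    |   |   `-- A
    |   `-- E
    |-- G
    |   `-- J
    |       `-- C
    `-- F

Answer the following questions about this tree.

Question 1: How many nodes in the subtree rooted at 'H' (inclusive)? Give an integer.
Subtree rooted at H contains: A, B, E, H
Count = 4

Answer: 4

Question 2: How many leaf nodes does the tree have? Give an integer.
Leaves (nodes with no children): A, C, E, F

Answer: 4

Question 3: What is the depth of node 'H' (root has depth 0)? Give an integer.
Answer: 2

Derivation:
Path from root to H: K -> D -> H
Depth = number of edges = 2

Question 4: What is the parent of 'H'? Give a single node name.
Answer: D

Derivation:
Scan adjacency: H appears as child of D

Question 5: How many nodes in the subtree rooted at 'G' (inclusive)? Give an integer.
Subtree rooted at G contains: C, G, J
Count = 3

Answer: 3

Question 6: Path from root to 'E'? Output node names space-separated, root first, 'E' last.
Walk down from root: K -> D -> H -> E

Answer: K D H E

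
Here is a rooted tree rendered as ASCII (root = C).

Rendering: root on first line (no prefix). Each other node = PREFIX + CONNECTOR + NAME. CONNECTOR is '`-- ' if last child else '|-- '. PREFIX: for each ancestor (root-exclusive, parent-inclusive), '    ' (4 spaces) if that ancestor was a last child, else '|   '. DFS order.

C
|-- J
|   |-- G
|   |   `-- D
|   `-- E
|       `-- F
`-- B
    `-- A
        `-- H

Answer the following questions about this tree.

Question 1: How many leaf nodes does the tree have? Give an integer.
Leaves (nodes with no children): D, F, H

Answer: 3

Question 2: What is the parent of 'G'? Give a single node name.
Answer: J

Derivation:
Scan adjacency: G appears as child of J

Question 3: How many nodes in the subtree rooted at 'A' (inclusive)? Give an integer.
Answer: 2

Derivation:
Subtree rooted at A contains: A, H
Count = 2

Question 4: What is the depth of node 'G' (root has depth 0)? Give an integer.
Path from root to G: C -> J -> G
Depth = number of edges = 2

Answer: 2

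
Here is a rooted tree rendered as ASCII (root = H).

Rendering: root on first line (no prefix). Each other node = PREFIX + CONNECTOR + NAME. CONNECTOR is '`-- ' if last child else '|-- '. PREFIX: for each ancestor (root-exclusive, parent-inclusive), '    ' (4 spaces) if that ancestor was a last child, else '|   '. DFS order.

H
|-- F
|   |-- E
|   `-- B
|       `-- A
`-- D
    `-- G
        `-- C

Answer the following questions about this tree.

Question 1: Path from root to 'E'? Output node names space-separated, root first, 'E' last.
Answer: H F E

Derivation:
Walk down from root: H -> F -> E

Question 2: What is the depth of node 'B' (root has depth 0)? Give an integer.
Answer: 2

Derivation:
Path from root to B: H -> F -> B
Depth = number of edges = 2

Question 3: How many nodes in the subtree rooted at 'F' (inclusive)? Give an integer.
Answer: 4

Derivation:
Subtree rooted at F contains: A, B, E, F
Count = 4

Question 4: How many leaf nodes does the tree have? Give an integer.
Leaves (nodes with no children): A, C, E

Answer: 3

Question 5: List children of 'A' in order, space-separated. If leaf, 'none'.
Answer: none

Derivation:
Node A's children (from adjacency): (leaf)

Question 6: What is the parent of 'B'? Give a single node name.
Scan adjacency: B appears as child of F

Answer: F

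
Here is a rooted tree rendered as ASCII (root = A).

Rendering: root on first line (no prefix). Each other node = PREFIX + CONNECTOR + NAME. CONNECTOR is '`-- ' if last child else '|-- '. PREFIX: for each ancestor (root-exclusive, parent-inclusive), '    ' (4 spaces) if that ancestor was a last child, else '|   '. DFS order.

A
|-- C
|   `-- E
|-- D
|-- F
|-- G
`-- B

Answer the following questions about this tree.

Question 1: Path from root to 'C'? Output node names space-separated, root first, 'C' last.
Answer: A C

Derivation:
Walk down from root: A -> C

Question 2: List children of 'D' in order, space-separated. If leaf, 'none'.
Node D's children (from adjacency): (leaf)

Answer: none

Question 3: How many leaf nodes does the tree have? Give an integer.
Answer: 5

Derivation:
Leaves (nodes with no children): B, D, E, F, G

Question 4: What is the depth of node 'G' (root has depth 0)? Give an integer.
Answer: 1

Derivation:
Path from root to G: A -> G
Depth = number of edges = 1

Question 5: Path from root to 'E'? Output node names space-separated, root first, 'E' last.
Answer: A C E

Derivation:
Walk down from root: A -> C -> E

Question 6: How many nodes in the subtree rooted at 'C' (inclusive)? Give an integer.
Subtree rooted at C contains: C, E
Count = 2

Answer: 2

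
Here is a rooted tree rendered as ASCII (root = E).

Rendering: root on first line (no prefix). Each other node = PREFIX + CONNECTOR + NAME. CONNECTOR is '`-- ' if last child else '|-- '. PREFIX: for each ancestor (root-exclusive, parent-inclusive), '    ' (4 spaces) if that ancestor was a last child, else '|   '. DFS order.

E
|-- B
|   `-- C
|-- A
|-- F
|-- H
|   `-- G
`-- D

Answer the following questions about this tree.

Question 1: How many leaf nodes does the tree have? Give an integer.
Answer: 5

Derivation:
Leaves (nodes with no children): A, C, D, F, G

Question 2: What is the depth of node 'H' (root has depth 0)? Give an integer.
Answer: 1

Derivation:
Path from root to H: E -> H
Depth = number of edges = 1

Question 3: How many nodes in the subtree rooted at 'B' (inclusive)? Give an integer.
Answer: 2

Derivation:
Subtree rooted at B contains: B, C
Count = 2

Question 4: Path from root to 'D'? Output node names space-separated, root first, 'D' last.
Answer: E D

Derivation:
Walk down from root: E -> D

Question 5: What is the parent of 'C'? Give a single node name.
Scan adjacency: C appears as child of B

Answer: B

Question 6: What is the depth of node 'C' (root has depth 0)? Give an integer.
Answer: 2

Derivation:
Path from root to C: E -> B -> C
Depth = number of edges = 2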